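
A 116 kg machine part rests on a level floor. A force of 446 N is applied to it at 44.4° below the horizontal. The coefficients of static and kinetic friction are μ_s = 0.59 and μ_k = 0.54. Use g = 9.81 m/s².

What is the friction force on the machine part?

Vertical equilibrium gives N = m g + P sin α = 1450 N.
Horizontally, friction must balance P cos α = 318.7 N.
μ_s N = 0.59 × 1450 = 855.5 N.
Since 318.7 N does not exceed the limit, the machine part stays at rest and f = 319 N.

f ≈ 319 N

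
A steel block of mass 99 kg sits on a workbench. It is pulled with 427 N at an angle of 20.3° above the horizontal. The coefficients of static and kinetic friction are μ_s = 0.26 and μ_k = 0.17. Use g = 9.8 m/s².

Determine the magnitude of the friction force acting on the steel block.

f ≈ 140 N

N = m g − P sin α = 970.2 − 427×sin 20.3° = 822.1 N.
Horizontally, friction must balance P cos α = 400.5 N.
μ_s N = 0.26 × 822.1 = 213.7 N.
400.5 > 213.7 N → the steel block slides; f = μ_k N = 0.17×822.1 = 140 N.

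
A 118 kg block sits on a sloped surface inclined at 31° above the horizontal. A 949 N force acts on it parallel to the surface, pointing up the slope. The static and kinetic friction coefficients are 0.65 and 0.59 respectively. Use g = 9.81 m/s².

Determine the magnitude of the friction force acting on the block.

f ≈ 353 N (down the incline)

The normal reaction is N = m g cos θ = 992.2 N.
The friction needed for equilibrium is m g sin θ − P = 596.2 − 949 = -352.8 N, measured positive up-slope.
Maximum static friction available: μ_s N = 0.65 × 992.2 = 645 N.
Since |-352.8| ≤ 645 N, the block remains in static equilibrium and friction takes exactly the required value.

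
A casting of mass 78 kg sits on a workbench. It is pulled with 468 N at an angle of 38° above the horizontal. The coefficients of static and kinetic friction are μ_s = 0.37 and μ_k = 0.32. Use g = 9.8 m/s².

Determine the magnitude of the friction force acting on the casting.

The vertical component of P reduces the normal force: N = m g − P sin α = 764.4 − 288.1 = 476.3 N.
For equilibrium, f = P cos α = 468×cos 38° = 368.8 N.
μ_s N = 0.37 × 476.3 = 176.2 N.
The required friction exceeds μ_s N, so the casting moves and f = μ_k N = 152 N.

f ≈ 152 N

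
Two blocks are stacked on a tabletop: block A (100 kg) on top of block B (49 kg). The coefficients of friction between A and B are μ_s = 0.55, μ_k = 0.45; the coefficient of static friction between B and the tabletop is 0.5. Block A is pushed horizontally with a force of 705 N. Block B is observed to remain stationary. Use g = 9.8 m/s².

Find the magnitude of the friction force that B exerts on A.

f ≈ 441 N

Normal force at the A–B interface: N₁ = m_A g = 980 N.
So the A–B interface can sustain at most μ_s N₁ = 539 N of static friction.
P = 705 N exceeds that limit, so A slips over B and the interface friction becomes kinetic: f₁ = μ_k N₁ = 0.45×980 = 441 N.
By Newton's third law B feels 441 N forward from A. With B stationary, the floor's static friction on B balances it: f₂ = 441 N (well within μ_s(m_A+m_B)g = 730.1 N).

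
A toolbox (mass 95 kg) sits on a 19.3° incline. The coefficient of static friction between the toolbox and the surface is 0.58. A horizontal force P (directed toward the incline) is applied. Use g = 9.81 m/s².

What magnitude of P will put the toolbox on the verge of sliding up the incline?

P ≈ 1090 N

At impending motion up the slope, friction acts down-slope at its limit: f = μ_s N.
Perpendicular to the incline: N = m g cos θ + P sin θ.
Along the incline: P cos θ = m g sin θ + μ_s N = m g sin θ + μ_s (m g cos θ + P sin θ).
Solving, P (cos θ − μ_s sin θ) = m g (sin θ + μ_s cos θ), so P = 95×9.81×(sin 19.3° + 0.58 cos 19.3°)/(cos 19.3° − 0.58 sin 19.3°) = 932×0.8779/0.7521 = 1090 N.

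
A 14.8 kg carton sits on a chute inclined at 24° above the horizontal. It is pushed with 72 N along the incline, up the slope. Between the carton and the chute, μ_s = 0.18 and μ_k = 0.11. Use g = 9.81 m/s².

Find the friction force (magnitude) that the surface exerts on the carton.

Normal force: N = m g cos θ = 14.8 × 9.81 × cos 24° = 132.6 N.
The friction needed for equilibrium is m g sin θ − P = 59.05 − 72 = -12.95 N, measured positive up-slope.
Static friction can supply at most μ_s N = 23.87 N.
Since |-12.95| ≤ 23.87 N, the carton remains in static equilibrium and friction takes exactly the required value.

f ≈ 12.9 N (down the incline)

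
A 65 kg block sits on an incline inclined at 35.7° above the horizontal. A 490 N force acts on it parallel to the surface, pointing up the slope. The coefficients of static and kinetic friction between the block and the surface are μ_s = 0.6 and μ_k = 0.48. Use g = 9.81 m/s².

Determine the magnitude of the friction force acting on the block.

Perpendicular to the surface, N = m g cos θ = 65·9.81·cos 35.7° = 517.8 N.
For equilibrium along the incline the friction force must supply f = m g sin θ − P = 372.1 − 490 = -117.9 N (positive meaning up-slope).
Static friction can supply at most μ_s N = 310.7 N.
Since |-117.9| ≤ 310.7 N, the block remains in static equilibrium and friction takes exactly the required value.

f ≈ 118 N (down the incline)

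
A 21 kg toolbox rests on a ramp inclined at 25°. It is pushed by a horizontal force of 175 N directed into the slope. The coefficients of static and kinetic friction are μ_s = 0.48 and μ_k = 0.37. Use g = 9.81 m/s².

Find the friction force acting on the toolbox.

Resolve perpendicular to the incline: N = m g cos θ + P sin θ = 21×9.81×cos 25° + 175×sin 25° = 260.7 N.
Parallel to the incline: P cos θ − m g sin θ = 158.6 − 87.06 = 71.54 N; the friction needed to balance this is 71.54 N acting down the slope.
Maximum static friction: μ_s N = 0.48 × 260.7 = 125.1 N.
Since 71.54 N is within the 125.1 N limit, the toolbox stays put and friction is exactly 71.5 N.

f ≈ 71.5 N (down the incline)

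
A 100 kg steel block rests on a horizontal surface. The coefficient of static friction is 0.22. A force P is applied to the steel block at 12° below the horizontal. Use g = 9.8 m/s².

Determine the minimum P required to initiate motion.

P ≈ 231 N

N = m g + P sin α (the push presses the steel block into the horizontal surface).
At impending slip, P cos α = μ_s N = μ_s (m g + P sin α).
Solving: P (cos α − μ_s sin α) = μ_s m g → P = 0.22×980/(cos 12° − 0.22 sin 12°) = 216/0.9324 = 231 N.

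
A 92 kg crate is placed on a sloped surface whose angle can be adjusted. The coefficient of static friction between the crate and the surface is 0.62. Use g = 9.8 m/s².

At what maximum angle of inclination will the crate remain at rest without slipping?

At the slip threshold, m g sin θ = μ_s · m g cos θ, so tan θ = μ_s.
θ_max = arctan(0.62) = 31.8°.

θ_max ≈ 31.8°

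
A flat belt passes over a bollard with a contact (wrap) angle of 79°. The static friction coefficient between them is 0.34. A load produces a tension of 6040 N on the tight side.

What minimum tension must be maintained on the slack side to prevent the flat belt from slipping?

T_min ≈ 3780 N

Capstan equation at impending slip: T_tight/T_slack = e^{μβ}.
β = 79° = 1.379 rad; e^{μβ} = e^{0.34×1.379} = 1.598.
T_slack = T_tight / e^{μβ} = 6040 / 1.598 = 3780 N.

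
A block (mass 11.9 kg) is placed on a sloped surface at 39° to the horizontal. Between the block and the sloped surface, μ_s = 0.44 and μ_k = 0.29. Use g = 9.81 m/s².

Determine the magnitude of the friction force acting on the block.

f ≈ 26.3 N (up the incline)

Normal force: N = m g cos θ = 11.9 × 9.81 × cos 39° = 90.72 N.
For equilibrium along the incline, friction must balance the weight component: f = m g sin θ = 73.47 N up the slope.
Static friction can supply at most μ_s N = 39.92 N.
|73.47| exceeds 39.92 N, so the block slips down-slope; friction is kinetic, f = μ_k N = 0.29×90.72 = 26.3 N.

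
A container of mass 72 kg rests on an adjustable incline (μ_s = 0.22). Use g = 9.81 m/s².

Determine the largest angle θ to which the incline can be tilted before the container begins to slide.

At the slip threshold, m g sin θ = μ_s · m g cos θ, so tan θ = μ_s.
θ_max = arctan(0.22) = 12.4°.

θ_max ≈ 12.4°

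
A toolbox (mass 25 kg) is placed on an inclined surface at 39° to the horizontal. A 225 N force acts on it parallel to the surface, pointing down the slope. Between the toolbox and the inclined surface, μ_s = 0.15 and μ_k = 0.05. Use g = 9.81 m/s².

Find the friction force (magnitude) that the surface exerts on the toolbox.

Perpendicular to the surface, N = m g cos θ = 25·9.81·cos 39° = 190.6 N.
The friction needed for equilibrium is m g sin θ + P = 154.3 + 225 = 379.3 N, measured positive up-slope.
The static-friction ceiling is μ_s N = 0.15 × 190.6 = 28.59 N.
|379.3| exceeds 28.59 N, so the toolbox slips down-slope; friction is kinetic, f = μ_k N = 0.05×190.6 = 9.53 N.

f ≈ 9.53 N (up the incline)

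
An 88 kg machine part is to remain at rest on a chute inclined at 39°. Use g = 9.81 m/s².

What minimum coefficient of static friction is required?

μ_s,min ≈ 0.81

At the slip threshold m g sin θ = μ_s m g cos θ, so μ_s,min = tan θ.
μ_s,min = tan 39° = 0.81.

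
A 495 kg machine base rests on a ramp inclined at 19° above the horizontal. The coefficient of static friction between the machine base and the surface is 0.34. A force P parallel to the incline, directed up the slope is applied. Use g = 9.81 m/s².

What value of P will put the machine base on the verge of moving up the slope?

P ≈ 3140 N

At impending motion up the slope, friction acts down-slope at its limit: f = μ_s N.
P is parallel to the surface, so N = m g cos θ = 4590 N.
Along the incline: P = m g sin θ + μ_s N = 1580 + 0.34×4590 = 3140 N.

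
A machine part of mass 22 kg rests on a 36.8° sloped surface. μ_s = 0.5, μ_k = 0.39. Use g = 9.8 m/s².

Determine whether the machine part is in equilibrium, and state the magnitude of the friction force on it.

f ≈ 67.3 N

N = m g cos θ = 173 N.
Down-slope weight component: m g sin θ = 129 N.
μ_s N = 86.3 N.
129 > 86.3 N, so it slides; kinetic friction f = μ_k N = 0.39×173 = 67.3 N.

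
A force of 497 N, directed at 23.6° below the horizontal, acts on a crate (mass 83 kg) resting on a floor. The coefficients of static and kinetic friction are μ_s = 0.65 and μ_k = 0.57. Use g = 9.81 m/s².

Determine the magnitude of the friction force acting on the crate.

f ≈ 455 N

Vertical equilibrium gives N = m g + P sin α = 1013 N.
For equilibrium, f = P cos α = 497×cos 23.6° = 455.4 N.
The static-friction limit is μ_s N = 658.6 N.
Since 455.4 N does not exceed the limit, the crate stays at rest and f = 455 N.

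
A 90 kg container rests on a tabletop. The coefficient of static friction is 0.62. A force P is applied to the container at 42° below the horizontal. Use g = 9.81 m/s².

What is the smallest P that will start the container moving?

P ≈ 1670 N

N = m g + P sin α (the push presses the container into the tabletop).
At impending slip, P cos α = μ_s N = μ_s (m g + P sin α).
Solving: P (cos α − μ_s sin α) = μ_s m g → P = 0.62×883/(cos 42° − 0.62 sin 42°) = 547/0.3283 = 1670 N.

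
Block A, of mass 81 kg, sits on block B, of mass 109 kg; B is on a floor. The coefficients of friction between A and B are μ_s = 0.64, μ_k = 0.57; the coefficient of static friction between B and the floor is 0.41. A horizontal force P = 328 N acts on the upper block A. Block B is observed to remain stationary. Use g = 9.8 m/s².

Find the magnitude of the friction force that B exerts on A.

f ≈ 328 N

Between the blocks, N₁ = m_A g = 793.8 N.
So the A–B interface can sustain at most μ_s N₁ = 508 N of static friction.
P = 328 N is within that limit, so A and B move together (both at rest); the A–B friction is simply f₁ = P = 328 N.
By Newton's third law B feels 328 N forward from A. With B stationary, the floor's static friction on B balances it: f₂ = 328 N (well within μ_s(m_A+m_B)g = 763.4 N).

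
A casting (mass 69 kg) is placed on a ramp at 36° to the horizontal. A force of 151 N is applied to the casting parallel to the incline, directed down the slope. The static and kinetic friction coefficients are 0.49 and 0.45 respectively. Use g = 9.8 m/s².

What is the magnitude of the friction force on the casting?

f ≈ 246 N (up the incline)

The normal reaction is N = m g cos θ = 547.1 N.
Parallel to the incline, ΣF = 0 gives f = m g sin θ + P = 397.5 + 151 = 548.5 N (up-slope positive).
Maximum static friction available: μ_s N = 0.49 × 547.1 = 268.1 N.
Since |548.5| > 268.1 N, static friction cannot hold it; the casting slides down the incline and kinetic friction applies: f = μ_k N = 0.45 × 547.1 = 246 N.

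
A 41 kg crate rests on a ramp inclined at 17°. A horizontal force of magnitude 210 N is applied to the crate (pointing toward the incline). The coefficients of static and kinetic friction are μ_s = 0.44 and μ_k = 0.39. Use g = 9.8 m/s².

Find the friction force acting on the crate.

Resolve perpendicular to the incline: N = m g cos θ + P sin θ = 41×9.8×cos 17° + 210×sin 17° = 445.6 N.
Along the incline, the net driving force (taking up-slope positive) is P cos θ − m g sin θ = 200.8 − 117.5 = 83.35 N, so equilibrium requires friction f = -83.35 N (down-slope).
Maximum static friction: μ_s N = 0.44 × 445.6 = 196.1 N.
Since 83.35 N is within the 196.1 N limit, the crate stays put and friction is exactly 83.3 N.

f ≈ 83.3 N (down the incline)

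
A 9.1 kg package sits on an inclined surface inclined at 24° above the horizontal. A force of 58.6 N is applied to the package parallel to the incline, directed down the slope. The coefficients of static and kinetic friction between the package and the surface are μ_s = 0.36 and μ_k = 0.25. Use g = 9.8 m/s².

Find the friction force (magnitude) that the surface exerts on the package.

f ≈ 20.4 N (up the incline)

Normal force: N = m g cos θ = 9.1 × 9.8 × cos 24° = 81.47 N.
The friction needed for equilibrium is m g sin θ + P = 36.27 + 58.6 = 94.87 N, measured positive up-slope.
Maximum static friction available: μ_s N = 0.36 × 81.47 = 29.33 N.
Since |94.87| > 29.33 N, static friction cannot hold it; the package slides down the incline and kinetic friction applies: f = μ_k N = 0.25 × 81.47 = 20.4 N.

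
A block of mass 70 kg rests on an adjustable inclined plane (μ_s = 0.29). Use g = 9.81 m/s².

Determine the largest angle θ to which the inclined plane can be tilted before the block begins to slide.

θ_max ≈ 16.2°

At the slip threshold, m g sin θ = μ_s · m g cos θ, so tan θ = μ_s.
θ_max = arctan(0.29) = 16.2°.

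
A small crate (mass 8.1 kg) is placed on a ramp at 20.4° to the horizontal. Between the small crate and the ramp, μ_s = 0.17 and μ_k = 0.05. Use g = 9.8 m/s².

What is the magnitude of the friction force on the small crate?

f ≈ 3.72 N (up the incline)

The normal reaction is N = m g cos θ = 74.4 N.
Along the slope the weight component is m g sin θ = 27.67 N; friction must supply exactly this, acting up-slope.
Maximum static friction available: μ_s N = 0.17 × 74.4 = 12.65 N.
Since |27.67| > 12.65 N, static friction cannot hold it; the small crate slides down the incline and kinetic friction applies: f = μ_k N = 0.05 × 74.4 = 3.72 N.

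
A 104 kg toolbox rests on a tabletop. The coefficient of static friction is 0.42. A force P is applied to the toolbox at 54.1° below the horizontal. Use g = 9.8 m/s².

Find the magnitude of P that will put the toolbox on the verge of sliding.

P ≈ 1740 N

N = m g + P sin α (the push presses the toolbox into the tabletop).
At impending slip, P cos α = μ_s N = μ_s (m g + P sin α).
Solving: P (cos α − μ_s sin α) = μ_s m g → P = 0.42×1020/(cos 54.1° − 0.42 sin 54.1°) = 428/0.2462 = 1740 N.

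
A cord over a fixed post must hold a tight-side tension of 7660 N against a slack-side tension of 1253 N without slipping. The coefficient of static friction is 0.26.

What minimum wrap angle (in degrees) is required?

β_min ≈ 399°

T₂/T₁ = e^{μβ} → β = ln(T₂/T₁)/μ.
β = ln(7660/1253)/0.26 = 1.81/0.26 = 6.963 rad.
In degrees: β = 6.963 × 180/π = 399°.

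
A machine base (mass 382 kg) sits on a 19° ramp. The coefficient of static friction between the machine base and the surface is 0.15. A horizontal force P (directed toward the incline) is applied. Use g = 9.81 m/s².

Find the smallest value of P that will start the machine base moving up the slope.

At impending motion up the slope, friction acts down-slope at its limit: f = μ_s N.
Perpendicular to the incline: N = m g cos θ + P sin θ.
Along the incline: P cos θ = m g sin θ + μ_s N = m g sin θ + μ_s (m g cos θ + P sin θ).
Solving, P (cos θ − μ_s sin θ) = m g (sin θ + μ_s cos θ), so P = 382×9.81×(sin 19° + 0.15 cos 19°)/(cos 19° − 0.15 sin 19°) = 3750×0.4674/0.8967 = 1950 N.

P ≈ 1950 N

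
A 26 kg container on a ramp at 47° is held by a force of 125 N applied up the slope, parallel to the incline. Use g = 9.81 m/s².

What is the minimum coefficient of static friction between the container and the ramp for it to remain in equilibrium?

μ_s,min ≈ 0.354

N = m g cos θ = 174 N.
Friction must make up the shortfall along the incline: f = m g sin θ − P = 186.5 − 125 = 61.54 N.
At the threshold f = μ_s N, so μ_s,min = 61.54/174 = 0.354.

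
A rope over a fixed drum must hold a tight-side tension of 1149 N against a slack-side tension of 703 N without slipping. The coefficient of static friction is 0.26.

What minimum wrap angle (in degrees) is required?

T₂/T₁ = e^{μβ} → β = ln(T₂/T₁)/μ.
β = ln(1149/703)/0.26 = 0.4913/0.26 = 1.89 rad.
In degrees: β = 1.89 × 180/π = 108°.

β_min ≈ 108°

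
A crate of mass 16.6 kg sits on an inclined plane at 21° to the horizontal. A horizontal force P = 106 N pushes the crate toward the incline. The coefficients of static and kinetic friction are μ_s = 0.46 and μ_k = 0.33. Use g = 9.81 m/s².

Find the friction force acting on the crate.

Normal direction: N = m g cos θ + P sin θ = 190 N.
Parallel to the incline: P cos θ − m g sin θ = 98.96 − 58.36 = 40.6 N; the friction needed to balance this is 40.6 N acting down the slope.
The limit of static friction is μ_s N = 87.41 N.
Since 40.6 N is within the 87.41 N limit, the crate stays put and friction is exactly 40.6 N.

f ≈ 40.6 N (down the incline)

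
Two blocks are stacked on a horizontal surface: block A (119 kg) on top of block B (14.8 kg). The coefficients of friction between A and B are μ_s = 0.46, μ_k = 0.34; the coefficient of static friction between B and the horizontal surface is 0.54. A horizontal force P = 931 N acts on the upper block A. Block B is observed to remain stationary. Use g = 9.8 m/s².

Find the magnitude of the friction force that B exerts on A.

The normal force B exerts on A is simply A's weight, N₁ = 1166 N.
Maximum static friction on A from B: μ_s N₁ = 0.46×1166 = 536.5 N.
P = 931 N exceeds that limit, so A slips over B and the interface friction becomes kinetic: f₁ = μ_k N₁ = 0.34×1166 = 397 N.
By Newton's third law B feels 397 N forward from A. With B stationary, the floor's static friction on B balances it: f₂ = 397 N (well within μ_s(m_A+m_B)g = 708.1 N).

f ≈ 397 N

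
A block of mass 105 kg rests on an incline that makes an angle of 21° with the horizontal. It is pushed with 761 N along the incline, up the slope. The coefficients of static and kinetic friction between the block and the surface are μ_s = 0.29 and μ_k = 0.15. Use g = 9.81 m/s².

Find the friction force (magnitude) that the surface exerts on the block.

f ≈ 144 N (down the incline)

The normal reaction is N = m g cos θ = 961.6 N.
For equilibrium along the incline the friction force must supply f = m g sin θ − P = 369.1 − 761 = -391.9 N (positive meaning up-slope).
The static-friction ceiling is μ_s N = 0.29 × 961.6 = 278.9 N.
Since |-391.9| > 278.9 N, static friction cannot hold it; the block slides up the incline and kinetic friction applies: f = μ_k N = 0.15 × 961.6 = 144 N.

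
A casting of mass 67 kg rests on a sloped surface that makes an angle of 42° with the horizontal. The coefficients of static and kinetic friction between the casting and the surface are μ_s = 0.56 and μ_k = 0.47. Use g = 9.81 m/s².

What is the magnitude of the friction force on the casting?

Perpendicular to the surface, N = m g cos θ = 67·9.81·cos 42° = 488.4 N.
For equilibrium along the incline, friction must balance the weight component: f = m g sin θ = 439.8 N up the slope.
Static friction can supply at most μ_s N = 273.5 N.
|439.8| exceeds 273.5 N, so the casting slips down-slope; friction is kinetic, f = μ_k N = 0.47×488.4 = 230 N.

f ≈ 230 N (up the incline)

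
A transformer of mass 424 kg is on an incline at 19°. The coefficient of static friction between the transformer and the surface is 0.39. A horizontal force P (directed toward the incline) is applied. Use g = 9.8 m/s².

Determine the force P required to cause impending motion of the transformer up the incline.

P ≈ 3520 N

At impending motion up the slope, friction acts down-slope at its limit: f = μ_s N.
Perpendicular to the incline: N = m g cos θ + P sin θ.
Along the incline: P cos θ = m g sin θ + μ_s N = m g sin θ + μ_s (m g cos θ + P sin θ).
Solving, P (cos θ − μ_s sin θ) = m g (sin θ + μ_s cos θ), so P = 424×9.8×(sin 19° + 0.39 cos 19°)/(cos 19° − 0.39 sin 19°) = 4160×0.6943/0.8185 = 3520 N.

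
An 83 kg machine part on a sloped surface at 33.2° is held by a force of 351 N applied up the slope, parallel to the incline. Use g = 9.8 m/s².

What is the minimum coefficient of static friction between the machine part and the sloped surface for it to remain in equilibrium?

μ_s,min ≈ 0.139

N = m g cos θ = 680.6 N.
Friction must make up the shortfall along the incline: f = m g sin θ − P = 445.4 − 351 = 94.39 N.
At the threshold f = μ_s N, so μ_s,min = 94.39/680.6 = 0.139.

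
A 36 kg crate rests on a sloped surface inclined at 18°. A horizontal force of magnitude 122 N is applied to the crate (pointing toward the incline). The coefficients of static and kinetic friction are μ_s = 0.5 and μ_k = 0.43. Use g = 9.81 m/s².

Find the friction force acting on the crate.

The horizontal push has a component P sin θ into the surface, so N = m g cos θ + P sin θ = 335.9 + 37.7 = 373.6 N.
Along the incline, the net driving force (taking up-slope positive) is P cos θ − m g sin θ = 116 − 109.1 = 6.896 N, so equilibrium requires friction f = -6.896 N (down-slope).
The limit of static friction is μ_s N = 186.8 N.
|f_req| = 6.896 ≤ 186.8 N → the crate is in equilibrium; friction equals the required value.

f ≈ 6.9 N (down the incline)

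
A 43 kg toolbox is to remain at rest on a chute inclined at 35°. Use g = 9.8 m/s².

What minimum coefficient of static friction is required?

μ_s,min ≈ 0.7

At the slip threshold m g sin θ = μ_s m g cos θ, so μ_s,min = tan θ.
μ_s,min = tan 35° = 0.7.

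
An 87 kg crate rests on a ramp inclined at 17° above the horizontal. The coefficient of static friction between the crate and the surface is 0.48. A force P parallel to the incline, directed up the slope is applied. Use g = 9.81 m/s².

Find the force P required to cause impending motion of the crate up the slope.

At impending motion up the slope, friction acts down-slope at its limit: f = μ_s N.
P is parallel to the surface, so N = m g cos θ = 816 N.
Along the incline: P = m g sin θ + μ_s N = 250 + 0.48×816 = 641 N.

P ≈ 641 N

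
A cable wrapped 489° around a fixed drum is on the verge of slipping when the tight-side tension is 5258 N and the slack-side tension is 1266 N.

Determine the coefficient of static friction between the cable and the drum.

T₂/T₁ = e^{μβ} → μ = ln(T₂/T₁)/β.
β = 489° = 8.535 rad.
μ = ln(5258/1266)/8.535 = ln(4.153)/8.535 = 0.167.

μ ≈ 0.167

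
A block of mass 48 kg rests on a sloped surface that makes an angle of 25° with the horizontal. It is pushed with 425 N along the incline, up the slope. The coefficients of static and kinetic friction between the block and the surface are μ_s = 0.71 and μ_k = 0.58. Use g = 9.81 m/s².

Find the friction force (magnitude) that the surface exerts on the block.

f ≈ 226 N (down the incline)

The normal reaction is N = m g cos θ = 426.8 N.
The friction needed for equilibrium is m g sin θ − P = 199 − 425 = -226 N, measured positive up-slope.
Static friction can supply at most μ_s N = 303 N.
Since |-226| ≤ 303 N, static friction is sufficient; f equals the required value, not μ_s N.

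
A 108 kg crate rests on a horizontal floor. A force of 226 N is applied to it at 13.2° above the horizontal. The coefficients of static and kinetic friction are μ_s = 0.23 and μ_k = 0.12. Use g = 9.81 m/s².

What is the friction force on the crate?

f ≈ 220 N

N = m g − P sin α = 1059 − 226×sin 13.2° = 1008 N.
The horizontal driving force is P cos α = 220 N, so equilibrium needs friction f = 220 N.
The static-friction limit is μ_s N = 231.8 N.
220 ≤ 231.8 N → static; friction equals the required 220 N.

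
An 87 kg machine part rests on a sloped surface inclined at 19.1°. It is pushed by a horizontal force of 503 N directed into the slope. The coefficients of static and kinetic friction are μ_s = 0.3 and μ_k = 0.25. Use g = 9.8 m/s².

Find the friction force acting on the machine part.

Normal direction: N = m g cos θ + P sin θ = 970.3 N.
Along the incline, the net driving force (taking up-slope positive) is P cos θ − m g sin θ = 475.3 − 279 = 196.3 N, so equilibrium requires friction f = -196.3 N (down-slope).
The limit of static friction is μ_s N = 291.1 N.
|f_req| = 196.3 ≤ 291.1 N → the machine part is in equilibrium; friction equals the required value.

f ≈ 196 N (down the incline)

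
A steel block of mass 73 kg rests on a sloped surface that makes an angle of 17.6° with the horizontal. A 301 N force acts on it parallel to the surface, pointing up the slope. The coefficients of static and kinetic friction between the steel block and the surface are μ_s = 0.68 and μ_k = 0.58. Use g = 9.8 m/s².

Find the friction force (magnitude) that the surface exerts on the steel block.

f ≈ 84.7 N (down the incline)

Normal force: N = m g cos θ = 73 × 9.8 × cos 17.6° = 681.9 N.
Parallel to the incline, ΣF = 0 gives f = m g sin θ − P = 216.3 − 301 = -84.68 N (up-slope positive).
Maximum static friction available: μ_s N = 0.68 × 681.9 = 463.7 N.
Since |-84.68| ≤ 463.7 N, the steel block remains in static equilibrium and friction takes exactly the required value.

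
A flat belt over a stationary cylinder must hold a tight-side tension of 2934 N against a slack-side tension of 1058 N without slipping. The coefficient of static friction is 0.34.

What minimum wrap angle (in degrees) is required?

T₂/T₁ = e^{μβ} → β = ln(T₂/T₁)/μ.
β = ln(2934/1058)/0.34 = 1.02/0.34 = 3 rad.
In degrees: β = 3 × 180/π = 172°.

β_min ≈ 172°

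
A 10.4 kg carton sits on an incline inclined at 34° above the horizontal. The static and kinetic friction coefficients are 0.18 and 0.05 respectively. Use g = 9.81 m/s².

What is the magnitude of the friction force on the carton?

Normal force: N = m g cos θ = 10.4 × 9.81 × cos 34° = 84.58 N.
Along the slope the weight component is m g sin θ = 57.05 N; friction must supply exactly this, acting up-slope.
Maximum static friction available: μ_s N = 0.18 × 84.58 = 15.22 N.
Since |57.05| > 15.22 N, static friction cannot hold it; the carton slides down the incline and kinetic friction applies: f = μ_k N = 0.05 × 84.58 = 4.23 N.

f ≈ 4.23 N (up the incline)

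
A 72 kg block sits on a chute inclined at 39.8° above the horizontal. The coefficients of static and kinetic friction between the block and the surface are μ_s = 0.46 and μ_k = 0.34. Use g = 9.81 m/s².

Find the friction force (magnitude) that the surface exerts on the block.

The normal reaction is N = m g cos θ = 542.7 N.
For equilibrium along the incline, friction must balance the weight component: f = m g sin θ = 452.1 N up the slope.
Maximum static friction available: μ_s N = 0.46 × 542.7 = 249.6 N.
Since |452.1| > 249.6 N, static friction cannot hold it; the block slides down the incline and kinetic friction applies: f = μ_k N = 0.34 × 542.7 = 185 N.

f ≈ 185 N (up the incline)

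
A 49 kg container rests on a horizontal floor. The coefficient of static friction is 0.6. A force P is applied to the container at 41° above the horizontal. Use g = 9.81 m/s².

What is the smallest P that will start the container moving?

P ≈ 251 N

N = m g − P sin α (the pull lifts the container).
At impending slip, P cos α = μ_s N = μ_s (m g − P sin α).
Solving: P (cos α + μ_s sin α) = μ_s m g → P = 0.6×481/(cos 41° + 0.6 sin 41°) = 288/1.148 = 251 N.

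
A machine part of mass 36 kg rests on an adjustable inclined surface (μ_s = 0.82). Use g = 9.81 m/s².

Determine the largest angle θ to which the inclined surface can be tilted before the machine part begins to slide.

θ_max ≈ 39.4°

At the slip threshold, m g sin θ = μ_s · m g cos θ, so tan θ = μ_s.
θ_max = arctan(0.82) = 39.4°.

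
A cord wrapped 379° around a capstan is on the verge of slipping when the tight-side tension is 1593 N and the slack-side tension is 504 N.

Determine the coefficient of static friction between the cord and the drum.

T₂/T₁ = e^{μβ} → μ = ln(T₂/T₁)/β.
β = 379° = 6.615 rad.
μ = ln(1593/504)/6.615 = ln(3.161)/6.615 = 0.174.

μ ≈ 0.174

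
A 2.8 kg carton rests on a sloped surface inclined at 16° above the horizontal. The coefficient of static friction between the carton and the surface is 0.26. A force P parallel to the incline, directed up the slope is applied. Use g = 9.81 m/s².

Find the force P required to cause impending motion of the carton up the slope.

At impending motion up the slope, friction acts down-slope at its limit: f = μ_s N.
P is parallel to the surface, so N = m g cos θ = 26.4 N.
Along the incline: P = m g sin θ + μ_s N = 7.57 + 0.26×26.4 = 14.4 N.

P ≈ 14.4 N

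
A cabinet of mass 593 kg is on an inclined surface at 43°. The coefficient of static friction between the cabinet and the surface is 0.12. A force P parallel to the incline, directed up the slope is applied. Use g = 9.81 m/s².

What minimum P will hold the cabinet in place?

P_min ≈ 3460 N

The cabinet tends to slide down (tan θ > μ_s), so at the point of impending slip friction acts up-slope at its limit: f = μ_s N.
P is parallel to the surface, so N = m g cos θ = 4250 N.
Along the incline: P + μ_s N = m g sin θ, so P = 3970 − 0.12×4250 = 3460 N.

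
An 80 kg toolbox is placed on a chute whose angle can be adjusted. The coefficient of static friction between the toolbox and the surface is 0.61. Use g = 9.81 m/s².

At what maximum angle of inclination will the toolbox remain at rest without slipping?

θ_max ≈ 31.4°

At the slip threshold, m g sin θ = μ_s · m g cos θ, so tan θ = μ_s.
θ_max = arctan(0.61) = 31.4°.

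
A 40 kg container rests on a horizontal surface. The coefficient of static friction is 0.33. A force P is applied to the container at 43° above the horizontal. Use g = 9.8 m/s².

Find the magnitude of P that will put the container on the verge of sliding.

N = m g − P sin α (the pull lifts the container).
At impending slip, P cos α = μ_s N = μ_s (m g − P sin α).
Solving: P (cos α + μ_s sin α) = μ_s m g → P = 0.33×392/(cos 43° + 0.33 sin 43°) = 129/0.9564 = 135 N.

P ≈ 135 N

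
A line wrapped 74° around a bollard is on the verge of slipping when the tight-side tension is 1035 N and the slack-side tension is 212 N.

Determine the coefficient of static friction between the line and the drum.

T₂/T₁ = e^{μβ} → μ = ln(T₂/T₁)/β.
β = 74° = 1.292 rad.
μ = ln(1035/212)/1.292 = ln(4.882)/1.292 = 1.23.

μ ≈ 1.23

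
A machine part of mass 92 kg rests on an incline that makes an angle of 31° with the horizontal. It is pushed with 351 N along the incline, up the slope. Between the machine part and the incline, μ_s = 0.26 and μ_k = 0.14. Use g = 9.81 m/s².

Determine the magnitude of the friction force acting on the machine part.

f ≈ 114 N (up the incline)

The normal reaction is N = m g cos θ = 773.6 N.
For equilibrium along the incline the friction force must supply f = m g sin θ − P = 464.8 − 351 = 113.8 N (positive meaning up-slope).
Static friction can supply at most μ_s N = 201.1 N.
Since |113.8| ≤ 201.1 N, no slip — friction simply equals what equilibrium demands.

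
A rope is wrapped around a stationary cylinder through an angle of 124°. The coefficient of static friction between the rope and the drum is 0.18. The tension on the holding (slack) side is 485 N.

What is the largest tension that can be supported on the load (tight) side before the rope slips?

At impending slip the capstan equation gives T₂/T₁ = e^{μβ} with β in radians.
β = 124° × π/180 = 2.164 rad.
e^{μβ} = e^{0.18×2.164} = 1.476.
T₂ = T₁ · e^{μβ} = 485 × 1.476 = 716 N.

T_max ≈ 716 N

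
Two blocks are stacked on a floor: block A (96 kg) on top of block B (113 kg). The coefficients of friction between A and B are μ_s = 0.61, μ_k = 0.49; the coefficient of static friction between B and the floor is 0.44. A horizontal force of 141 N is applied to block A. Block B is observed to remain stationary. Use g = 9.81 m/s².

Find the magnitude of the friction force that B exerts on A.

f ≈ 141 N

The normal force B exerts on A is simply A's weight, N₁ = 941.8 N.
So the A–B interface can sustain at most μ_s N₁ = 574.5 N of static friction.
P = 141 N is within that limit, so A and B move together (both at rest); the A–B friction is simply f₁ = P = 141 N.
B experiences an equal 141 N forward from A (third law). B is in equilibrium, so the floor supplies f₂ = 141 N of static friction (limit μ_s(m_A+m_B)g = 902.1 N, not exceeded).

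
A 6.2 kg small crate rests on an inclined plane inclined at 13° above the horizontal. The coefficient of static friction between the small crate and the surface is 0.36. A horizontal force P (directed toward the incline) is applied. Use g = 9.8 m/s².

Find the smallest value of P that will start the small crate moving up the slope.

P ≈ 39.2 N

At impending motion up the slope, friction acts down-slope at its limit: f = μ_s N.
Perpendicular to the incline: N = m g cos θ + P sin θ.
Along the incline: P cos θ = m g sin θ + μ_s N = m g sin θ + μ_s (m g cos θ + P sin θ).
Solving, P (cos θ − μ_s sin θ) = m g (sin θ + μ_s cos θ), so P = 6.2×9.8×(sin 13° + 0.36 cos 13°)/(cos 13° − 0.36 sin 13°) = 60.8×0.5757/0.8934 = 39.2 N.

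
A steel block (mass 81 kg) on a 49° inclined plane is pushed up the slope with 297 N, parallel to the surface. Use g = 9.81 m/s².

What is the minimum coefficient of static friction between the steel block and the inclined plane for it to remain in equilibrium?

N = m g cos θ = 521.3 N.
Friction must make up the shortfall along the incline: f = m g sin θ − P = 599.7 − 297 = 302.7 N.
At the threshold f = μ_s N, so μ_s,min = 302.7/521.3 = 0.581.

μ_s,min ≈ 0.581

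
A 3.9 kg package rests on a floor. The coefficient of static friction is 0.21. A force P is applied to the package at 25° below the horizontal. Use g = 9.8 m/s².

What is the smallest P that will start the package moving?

P ≈ 9.82 N

N = m g + P sin α (the push presses the package into the floor).
At impending slip, P cos α = μ_s N = μ_s (m g + P sin α).
Solving: P (cos α − μ_s sin α) = μ_s m g → P = 0.21×38.2/(cos 25° − 0.21 sin 25°) = 8.03/0.8176 = 9.82 N.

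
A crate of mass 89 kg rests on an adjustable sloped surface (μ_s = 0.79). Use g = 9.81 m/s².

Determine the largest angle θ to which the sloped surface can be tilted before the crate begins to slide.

At the slip threshold, m g sin θ = μ_s · m g cos θ, so tan θ = μ_s.
θ_max = arctan(0.79) = 38.3°.

θ_max ≈ 38.3°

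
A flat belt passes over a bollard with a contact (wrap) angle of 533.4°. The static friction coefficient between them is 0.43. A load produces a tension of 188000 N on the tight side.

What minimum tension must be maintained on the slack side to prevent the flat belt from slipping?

Capstan equation at impending slip: T_tight/T_slack = e^{μβ}.
β = 533.4° = 9.31 rad; e^{μβ} = e^{0.43×9.31} = 54.77.
T_slack = T_tight / e^{μβ} = 188000 / 54.77 = 3430 N.

T_min ≈ 3430 N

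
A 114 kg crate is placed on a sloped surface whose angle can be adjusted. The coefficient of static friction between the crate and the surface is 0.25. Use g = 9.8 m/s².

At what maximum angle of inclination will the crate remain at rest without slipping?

θ_max ≈ 14°

At the slip threshold, m g sin θ = μ_s · m g cos θ, so tan θ = μ_s.
θ_max = arctan(0.25) = 14°.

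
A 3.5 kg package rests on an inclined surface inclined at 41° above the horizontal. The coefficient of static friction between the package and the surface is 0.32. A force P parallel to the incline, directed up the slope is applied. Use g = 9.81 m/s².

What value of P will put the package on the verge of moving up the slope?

At impending motion up the slope, friction acts down-slope at its limit: f = μ_s N.
P is parallel to the surface, so N = m g cos θ = 25.9 N.
Along the incline: P = m g sin θ + μ_s N = 22.5 + 0.32×25.9 = 30.8 N.

P ≈ 30.8 N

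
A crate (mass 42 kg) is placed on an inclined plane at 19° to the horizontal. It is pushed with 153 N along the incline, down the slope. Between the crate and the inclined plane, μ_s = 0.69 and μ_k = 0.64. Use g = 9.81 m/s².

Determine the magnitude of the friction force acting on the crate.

f ≈ 249 N (up the incline)

The normal reaction is N = m g cos θ = 389.6 N.
The friction needed for equilibrium is m g sin θ + P = 134.1 + 153 = 287.1 N, measured positive up-slope.
Maximum static friction available: μ_s N = 0.69 × 389.6 = 268.8 N.
Since |287.1| > 268.8 N, static friction cannot hold it; the crate slides down the incline and kinetic friction applies: f = μ_k N = 0.64 × 389.6 = 249 N.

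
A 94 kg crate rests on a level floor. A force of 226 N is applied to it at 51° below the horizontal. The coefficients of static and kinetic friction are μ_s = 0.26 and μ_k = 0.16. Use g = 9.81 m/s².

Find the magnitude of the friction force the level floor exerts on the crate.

Vertical equilibrium gives N = m g + P sin α = 1098 N.
The horizontal driving force is P cos α = 142.2 N, so equilibrium needs friction f = 142.2 N.
μ_s N = 0.26 × 1098 = 285.4 N.
142.2 ≤ 285.4 N → static; friction equals the required 142 N.

f ≈ 142 N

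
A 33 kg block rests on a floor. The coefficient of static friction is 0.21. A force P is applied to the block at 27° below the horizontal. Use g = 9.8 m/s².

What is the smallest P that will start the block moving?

P ≈ 85.4 N

N = m g + P sin α (the push presses the block into the floor).
At impending slip, P cos α = μ_s N = μ_s (m g + P sin α).
Solving: P (cos α − μ_s sin α) = μ_s m g → P = 0.21×323/(cos 27° − 0.21 sin 27°) = 67.9/0.7957 = 85.4 N.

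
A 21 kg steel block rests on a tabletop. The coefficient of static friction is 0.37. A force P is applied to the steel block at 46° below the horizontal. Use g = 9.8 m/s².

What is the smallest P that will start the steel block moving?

P ≈ 178 N

N = m g + P sin α (the push presses the steel block into the tabletop).
At impending slip, P cos α = μ_s N = μ_s (m g + P sin α).
Solving: P (cos α − μ_s sin α) = μ_s m g → P = 0.37×206/(cos 46° − 0.37 sin 46°) = 76.1/0.4285 = 178 N.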